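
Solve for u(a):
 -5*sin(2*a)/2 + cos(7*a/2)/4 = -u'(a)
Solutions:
 u(a) = C1 - sin(7*a/2)/14 - 5*cos(2*a)/4


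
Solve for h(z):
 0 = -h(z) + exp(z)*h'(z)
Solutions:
 h(z) = C1*exp(-exp(-z))


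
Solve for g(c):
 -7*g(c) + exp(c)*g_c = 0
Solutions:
 g(c) = C1*exp(-7*exp(-c))


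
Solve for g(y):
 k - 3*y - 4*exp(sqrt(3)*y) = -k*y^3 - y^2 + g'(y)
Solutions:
 g(y) = C1 + k*y^4/4 + k*y + y^3/3 - 3*y^2/2 - 4*sqrt(3)*exp(sqrt(3)*y)/3


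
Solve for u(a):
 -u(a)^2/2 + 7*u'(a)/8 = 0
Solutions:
 u(a) = -7/(C1 + 4*a)


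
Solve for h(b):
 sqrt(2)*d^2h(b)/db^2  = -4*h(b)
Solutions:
 h(b) = C1*sin(2^(3/4)*b) + C2*cos(2^(3/4)*b)


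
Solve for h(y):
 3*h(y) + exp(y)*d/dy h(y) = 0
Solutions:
 h(y) = C1*exp(3*exp(-y))


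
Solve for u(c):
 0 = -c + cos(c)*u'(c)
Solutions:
 u(c) = C1 + Integral(c/cos(c), c)


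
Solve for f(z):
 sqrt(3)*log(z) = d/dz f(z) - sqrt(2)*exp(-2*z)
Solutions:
 f(z) = C1 + sqrt(3)*z*log(z) - sqrt(3)*z - sqrt(2)*exp(-2*z)/2


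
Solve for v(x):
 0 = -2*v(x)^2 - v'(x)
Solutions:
 v(x) = 1/(C1 + 2*x)


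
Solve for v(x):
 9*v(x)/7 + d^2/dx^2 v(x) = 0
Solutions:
 v(x) = C1*sin(3*sqrt(7)*x/7) + C2*cos(3*sqrt(7)*x/7)


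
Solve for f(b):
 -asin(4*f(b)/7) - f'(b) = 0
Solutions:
 Integral(1/asin(4*_y/7), (_y, f(b))) = C1 - b


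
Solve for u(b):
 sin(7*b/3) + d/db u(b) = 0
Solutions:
 u(b) = C1 + 3*cos(7*b/3)/7


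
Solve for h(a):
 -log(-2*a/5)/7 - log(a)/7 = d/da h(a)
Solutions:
 h(a) = C1 - 2*a*log(a)/7 + a*(-log(2) + log(5) + 2 - I*pi)/7


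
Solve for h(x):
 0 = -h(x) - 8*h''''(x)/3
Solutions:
 h(x) = (C1*sin(2^(3/4)*3^(1/4)*x/4) + C2*cos(2^(3/4)*3^(1/4)*x/4))*exp(-2^(3/4)*3^(1/4)*x/4) + (C3*sin(2^(3/4)*3^(1/4)*x/4) + C4*cos(2^(3/4)*3^(1/4)*x/4))*exp(2^(3/4)*3^(1/4)*x/4)


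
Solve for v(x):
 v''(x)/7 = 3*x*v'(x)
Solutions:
 v(x) = C1 + C2*erfi(sqrt(42)*x/2)


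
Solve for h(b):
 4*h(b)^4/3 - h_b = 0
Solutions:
 h(b) = (-1/(C1 + 4*b))^(1/3)
 h(b) = (-1/(C1 + 4*b))^(1/3)*(-1 - sqrt(3)*I)/2
 h(b) = (-1/(C1 + 4*b))^(1/3)*(-1 + sqrt(3)*I)/2


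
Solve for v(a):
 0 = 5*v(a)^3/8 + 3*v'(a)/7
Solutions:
 v(a) = -2*sqrt(3)*sqrt(-1/(C1 - 35*a))
 v(a) = 2*sqrt(3)*sqrt(-1/(C1 - 35*a))


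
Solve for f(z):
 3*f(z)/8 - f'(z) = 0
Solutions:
 f(z) = C1*exp(3*z/8)


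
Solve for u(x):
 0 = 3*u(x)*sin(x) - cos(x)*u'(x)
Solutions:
 u(x) = C1/cos(x)^3


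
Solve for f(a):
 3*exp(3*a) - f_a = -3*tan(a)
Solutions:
 f(a) = C1 + exp(3*a) - 3*log(cos(a))


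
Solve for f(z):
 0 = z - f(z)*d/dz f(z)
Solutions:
 f(z) = -sqrt(C1 + z^2)
 f(z) = sqrt(C1 + z^2)


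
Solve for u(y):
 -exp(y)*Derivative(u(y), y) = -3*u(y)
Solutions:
 u(y) = C1*exp(-3*exp(-y))


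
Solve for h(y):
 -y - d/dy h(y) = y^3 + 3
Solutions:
 h(y) = C1 - y^4/4 - y^2/2 - 3*y


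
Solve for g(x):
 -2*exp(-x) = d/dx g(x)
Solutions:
 g(x) = C1 + 2*exp(-x)


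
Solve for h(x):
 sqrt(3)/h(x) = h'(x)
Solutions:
 h(x) = -sqrt(C1 + 2*sqrt(3)*x)
 h(x) = sqrt(C1 + 2*sqrt(3)*x)


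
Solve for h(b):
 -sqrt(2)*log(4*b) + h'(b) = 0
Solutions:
 h(b) = C1 + sqrt(2)*b*log(b) - sqrt(2)*b + 2*sqrt(2)*b*log(2)


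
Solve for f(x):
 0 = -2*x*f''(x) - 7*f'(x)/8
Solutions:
 f(x) = C1 + C2*x^(9/16)


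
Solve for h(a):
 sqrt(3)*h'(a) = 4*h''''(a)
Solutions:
 h(a) = C1 + C4*exp(2^(1/3)*3^(1/6)*a/2) + (C2*sin(2^(1/3)*3^(2/3)*a/4) + C3*cos(2^(1/3)*3^(2/3)*a/4))*exp(-2^(1/3)*3^(1/6)*a/4)


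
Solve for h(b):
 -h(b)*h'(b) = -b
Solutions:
 h(b) = -sqrt(C1 + b^2)
 h(b) = sqrt(C1 + b^2)


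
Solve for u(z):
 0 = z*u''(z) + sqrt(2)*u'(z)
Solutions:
 u(z) = C1 + C2*z^(1 - sqrt(2))


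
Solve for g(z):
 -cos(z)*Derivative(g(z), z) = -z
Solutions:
 g(z) = C1 + Integral(z/cos(z), z)


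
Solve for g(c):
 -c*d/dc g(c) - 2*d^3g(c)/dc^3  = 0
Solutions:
 g(c) = C1 + Integral(C2*airyai(-2^(2/3)*c/2) + C3*airybi(-2^(2/3)*c/2), c)


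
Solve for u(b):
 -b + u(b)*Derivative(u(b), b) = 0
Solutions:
 u(b) = -sqrt(C1 + b^2)
 u(b) = sqrt(C1 + b^2)


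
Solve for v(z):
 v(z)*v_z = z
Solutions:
 v(z) = -sqrt(C1 + z^2)
 v(z) = sqrt(C1 + z^2)


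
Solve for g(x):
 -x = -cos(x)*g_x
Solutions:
 g(x) = C1 + Integral(x/cos(x), x)


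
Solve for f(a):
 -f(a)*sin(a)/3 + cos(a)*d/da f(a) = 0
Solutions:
 f(a) = C1/cos(a)^(1/3)


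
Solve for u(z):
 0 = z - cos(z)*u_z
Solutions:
 u(z) = C1 + Integral(z/cos(z), z)


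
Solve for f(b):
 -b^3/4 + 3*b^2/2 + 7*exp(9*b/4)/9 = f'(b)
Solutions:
 f(b) = C1 - b^4/16 + b^3/2 + 28*exp(9*b/4)/81


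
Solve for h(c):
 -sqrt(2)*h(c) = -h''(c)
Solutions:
 h(c) = C1*exp(-2^(1/4)*c) + C2*exp(2^(1/4)*c)


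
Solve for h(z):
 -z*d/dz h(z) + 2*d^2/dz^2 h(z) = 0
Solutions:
 h(z) = C1 + C2*erfi(z/2)


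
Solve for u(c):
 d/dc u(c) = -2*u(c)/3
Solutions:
 u(c) = C1*exp(-2*c/3)


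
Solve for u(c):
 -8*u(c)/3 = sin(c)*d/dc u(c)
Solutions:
 u(c) = C1*(cos(c) + 1)^(4/3)/(cos(c) - 1)^(4/3)


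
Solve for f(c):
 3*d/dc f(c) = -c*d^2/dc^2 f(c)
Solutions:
 f(c) = C1 + C2/c^2


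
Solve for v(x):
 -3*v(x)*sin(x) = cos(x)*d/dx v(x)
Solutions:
 v(x) = C1*cos(x)^3


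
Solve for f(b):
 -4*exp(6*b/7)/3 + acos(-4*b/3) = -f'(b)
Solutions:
 f(b) = C1 - b*acos(-4*b/3) - sqrt(9 - 16*b^2)/4 + 14*exp(6*b/7)/9


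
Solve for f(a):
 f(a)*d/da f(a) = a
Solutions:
 f(a) = -sqrt(C1 + a^2)
 f(a) = sqrt(C1 + a^2)


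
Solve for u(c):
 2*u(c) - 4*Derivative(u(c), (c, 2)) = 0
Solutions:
 u(c) = C1*exp(-sqrt(2)*c/2) + C2*exp(sqrt(2)*c/2)


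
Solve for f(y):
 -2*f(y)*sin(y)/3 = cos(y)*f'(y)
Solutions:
 f(y) = C1*cos(y)^(2/3)


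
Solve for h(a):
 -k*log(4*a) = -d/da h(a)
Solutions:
 h(a) = C1 + a*k*log(a) - a*k + a*k*log(4)


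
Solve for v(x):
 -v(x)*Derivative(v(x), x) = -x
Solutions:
 v(x) = -sqrt(C1 + x^2)
 v(x) = sqrt(C1 + x^2)


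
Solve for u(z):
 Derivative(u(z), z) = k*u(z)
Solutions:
 u(z) = C1*exp(k*z)


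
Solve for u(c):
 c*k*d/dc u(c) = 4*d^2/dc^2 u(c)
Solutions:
 u(c) = Piecewise((-sqrt(2)*sqrt(pi)*C1*erf(sqrt(2)*c*sqrt(-k)/4)/sqrt(-k) - C2, (k > 0) | (k < 0)), (-C1*c - C2, True))


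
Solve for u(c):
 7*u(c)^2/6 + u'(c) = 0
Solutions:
 u(c) = 6/(C1 + 7*c)


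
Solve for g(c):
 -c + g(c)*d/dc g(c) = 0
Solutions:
 g(c) = -sqrt(C1 + c^2)
 g(c) = sqrt(C1 + c^2)


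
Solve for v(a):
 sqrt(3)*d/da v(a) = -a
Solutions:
 v(a) = C1 - sqrt(3)*a^2/6


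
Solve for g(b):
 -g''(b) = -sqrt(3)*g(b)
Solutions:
 g(b) = C1*exp(-3^(1/4)*b) + C2*exp(3^(1/4)*b)


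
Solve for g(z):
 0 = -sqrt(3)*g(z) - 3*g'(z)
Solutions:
 g(z) = C1*exp(-sqrt(3)*z/3)


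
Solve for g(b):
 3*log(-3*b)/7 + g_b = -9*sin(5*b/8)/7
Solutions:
 g(b) = C1 - 3*b*log(-b)/7 - 3*b*log(3)/7 + 3*b/7 + 72*cos(5*b/8)/35


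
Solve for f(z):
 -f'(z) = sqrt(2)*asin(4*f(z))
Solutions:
 Integral(1/asin(4*_y), (_y, f(z))) = C1 - sqrt(2)*z


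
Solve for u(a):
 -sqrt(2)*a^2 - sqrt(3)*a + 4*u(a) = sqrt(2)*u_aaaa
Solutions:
 u(a) = C1*exp(-2^(3/8)*a) + C2*exp(2^(3/8)*a) + C3*sin(2^(3/8)*a) + C4*cos(2^(3/8)*a) + sqrt(2)*a^2/4 + sqrt(3)*a/4


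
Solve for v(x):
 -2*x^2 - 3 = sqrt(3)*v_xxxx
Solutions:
 v(x) = C1 + C2*x + C3*x^2 + C4*x^3 - sqrt(3)*x^6/540 - sqrt(3)*x^4/24


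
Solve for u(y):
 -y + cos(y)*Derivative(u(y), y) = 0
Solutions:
 u(y) = C1 + Integral(y/cos(y), y)


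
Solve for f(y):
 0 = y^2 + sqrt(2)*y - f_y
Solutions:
 f(y) = C1 + y^3/3 + sqrt(2)*y^2/2


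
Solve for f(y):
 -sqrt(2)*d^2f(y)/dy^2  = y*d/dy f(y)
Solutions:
 f(y) = C1 + C2*erf(2^(1/4)*y/2)


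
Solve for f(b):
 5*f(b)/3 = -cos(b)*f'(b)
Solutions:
 f(b) = C1*(sin(b) - 1)^(5/6)/(sin(b) + 1)^(5/6)


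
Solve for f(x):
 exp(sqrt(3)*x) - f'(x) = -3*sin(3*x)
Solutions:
 f(x) = C1 + sqrt(3)*exp(sqrt(3)*x)/3 - cos(3*x)


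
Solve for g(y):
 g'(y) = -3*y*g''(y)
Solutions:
 g(y) = C1 + C2*y^(2/3)


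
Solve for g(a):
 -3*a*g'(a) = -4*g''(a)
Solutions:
 g(a) = C1 + C2*erfi(sqrt(6)*a/4)


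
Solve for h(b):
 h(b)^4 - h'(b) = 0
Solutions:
 h(b) = (-1/(C1 + 3*b))^(1/3)
 h(b) = (-1/(C1 + b))^(1/3)*(-3^(2/3) - 3*3^(1/6)*I)/6
 h(b) = (-1/(C1 + b))^(1/3)*(-3^(2/3) + 3*3^(1/6)*I)/6


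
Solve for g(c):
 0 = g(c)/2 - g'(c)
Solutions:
 g(c) = C1*exp(c/2)


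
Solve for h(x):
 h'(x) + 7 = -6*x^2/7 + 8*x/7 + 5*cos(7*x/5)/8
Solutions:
 h(x) = C1 - 2*x^3/7 + 4*x^2/7 - 7*x + 25*sin(7*x/5)/56


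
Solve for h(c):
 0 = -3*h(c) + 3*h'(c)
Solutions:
 h(c) = C1*exp(c)


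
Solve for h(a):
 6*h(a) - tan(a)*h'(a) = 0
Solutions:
 h(a) = C1*sin(a)^6


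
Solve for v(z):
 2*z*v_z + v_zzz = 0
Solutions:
 v(z) = C1 + Integral(C2*airyai(-2^(1/3)*z) + C3*airybi(-2^(1/3)*z), z)


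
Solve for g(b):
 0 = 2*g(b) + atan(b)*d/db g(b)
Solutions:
 g(b) = C1*exp(-2*Integral(1/atan(b), b))


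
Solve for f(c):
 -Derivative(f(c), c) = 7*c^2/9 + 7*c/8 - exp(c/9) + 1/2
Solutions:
 f(c) = C1 - 7*c^3/27 - 7*c^2/16 - c/2 + 9*exp(c/9)


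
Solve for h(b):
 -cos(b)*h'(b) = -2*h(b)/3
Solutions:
 h(b) = C1*(sin(b) + 1)^(1/3)/(sin(b) - 1)^(1/3)


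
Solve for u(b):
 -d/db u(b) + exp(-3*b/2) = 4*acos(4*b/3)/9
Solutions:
 u(b) = C1 - 4*b*acos(4*b/3)/9 + sqrt(9 - 16*b^2)/9 - 2*exp(-3*b/2)/3


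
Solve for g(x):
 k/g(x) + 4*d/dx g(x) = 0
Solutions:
 g(x) = -sqrt(C1 - 2*k*x)/2
 g(x) = sqrt(C1 - 2*k*x)/2


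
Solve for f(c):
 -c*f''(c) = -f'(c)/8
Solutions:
 f(c) = C1 + C2*c^(9/8)


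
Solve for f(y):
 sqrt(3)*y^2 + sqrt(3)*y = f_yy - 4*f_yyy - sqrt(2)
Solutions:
 f(y) = C1 + C2*y + C3*exp(y/4) + sqrt(3)*y^4/12 + 3*sqrt(3)*y^3/2 + y^2*(sqrt(2)/2 + 18*sqrt(3))


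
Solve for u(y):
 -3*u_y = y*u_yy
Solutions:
 u(y) = C1 + C2/y^2


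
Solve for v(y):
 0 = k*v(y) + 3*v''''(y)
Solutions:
 v(y) = C1*exp(-3^(3/4)*y*(-k)^(1/4)/3) + C2*exp(3^(3/4)*y*(-k)^(1/4)/3) + C3*exp(-3^(3/4)*I*y*(-k)^(1/4)/3) + C4*exp(3^(3/4)*I*y*(-k)^(1/4)/3)


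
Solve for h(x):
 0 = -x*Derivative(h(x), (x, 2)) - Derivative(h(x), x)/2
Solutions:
 h(x) = C1 + C2*sqrt(x)


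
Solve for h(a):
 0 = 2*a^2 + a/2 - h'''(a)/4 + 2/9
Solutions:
 h(a) = C1 + C2*a + C3*a^2 + 2*a^5/15 + a^4/12 + 4*a^3/27


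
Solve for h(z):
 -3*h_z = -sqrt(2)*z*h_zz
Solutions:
 h(z) = C1 + C2*z^(1 + 3*sqrt(2)/2)


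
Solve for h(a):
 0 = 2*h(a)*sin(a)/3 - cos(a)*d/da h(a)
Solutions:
 h(a) = C1/cos(a)^(2/3)


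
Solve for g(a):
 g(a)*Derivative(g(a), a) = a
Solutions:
 g(a) = -sqrt(C1 + a^2)
 g(a) = sqrt(C1 + a^2)


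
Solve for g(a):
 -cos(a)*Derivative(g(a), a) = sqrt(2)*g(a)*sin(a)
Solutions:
 g(a) = C1*cos(a)^(sqrt(2))


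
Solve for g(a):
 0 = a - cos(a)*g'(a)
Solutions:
 g(a) = C1 + Integral(a/cos(a), a)


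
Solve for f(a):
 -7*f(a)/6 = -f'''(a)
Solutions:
 f(a) = C3*exp(6^(2/3)*7^(1/3)*a/6) + (C1*sin(2^(2/3)*3^(1/6)*7^(1/3)*a/4) + C2*cos(2^(2/3)*3^(1/6)*7^(1/3)*a/4))*exp(-6^(2/3)*7^(1/3)*a/12)


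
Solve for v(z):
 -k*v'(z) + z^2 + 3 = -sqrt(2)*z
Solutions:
 v(z) = C1 + z^3/(3*k) + sqrt(2)*z^2/(2*k) + 3*z/k


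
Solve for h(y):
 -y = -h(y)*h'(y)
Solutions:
 h(y) = -sqrt(C1 + y^2)
 h(y) = sqrt(C1 + y^2)


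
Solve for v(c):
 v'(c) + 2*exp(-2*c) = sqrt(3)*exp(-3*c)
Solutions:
 v(c) = C1 + exp(-2*c) - sqrt(3)*exp(-3*c)/3


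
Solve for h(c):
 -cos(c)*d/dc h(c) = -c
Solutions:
 h(c) = C1 + Integral(c/cos(c), c)


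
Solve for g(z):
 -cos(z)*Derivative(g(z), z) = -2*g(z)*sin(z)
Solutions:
 g(z) = C1/cos(z)^2


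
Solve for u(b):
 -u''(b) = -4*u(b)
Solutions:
 u(b) = C1*exp(-2*b) + C2*exp(2*b)


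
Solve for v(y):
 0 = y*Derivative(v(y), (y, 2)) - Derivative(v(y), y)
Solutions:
 v(y) = C1 + C2*y^2


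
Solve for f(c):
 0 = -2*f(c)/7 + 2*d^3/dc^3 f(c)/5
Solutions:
 f(c) = C3*exp(5^(1/3)*7^(2/3)*c/7) + (C1*sin(sqrt(3)*5^(1/3)*7^(2/3)*c/14) + C2*cos(sqrt(3)*5^(1/3)*7^(2/3)*c/14))*exp(-5^(1/3)*7^(2/3)*c/14)


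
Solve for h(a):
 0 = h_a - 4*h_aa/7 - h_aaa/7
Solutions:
 h(a) = C1 + C2*exp(a*(-2 + sqrt(11))) + C3*exp(-a*(2 + sqrt(11)))


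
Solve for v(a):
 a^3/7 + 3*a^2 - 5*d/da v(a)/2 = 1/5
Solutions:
 v(a) = C1 + a^4/70 + 2*a^3/5 - 2*a/25


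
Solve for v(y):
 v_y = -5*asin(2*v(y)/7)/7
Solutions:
 Integral(1/asin(2*_y/7), (_y, v(y))) = C1 - 5*y/7


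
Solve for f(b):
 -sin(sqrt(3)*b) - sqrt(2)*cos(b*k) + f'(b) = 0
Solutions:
 f(b) = C1 - sqrt(3)*cos(sqrt(3)*b)/3 + sqrt(2)*sin(b*k)/k


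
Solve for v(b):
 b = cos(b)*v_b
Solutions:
 v(b) = C1 + Integral(b/cos(b), b)


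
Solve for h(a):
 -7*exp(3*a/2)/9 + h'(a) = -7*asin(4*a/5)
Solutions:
 h(a) = C1 - 7*a*asin(4*a/5) - 7*sqrt(25 - 16*a^2)/4 + 14*exp(3*a/2)/27


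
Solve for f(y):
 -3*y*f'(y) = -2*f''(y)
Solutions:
 f(y) = C1 + C2*erfi(sqrt(3)*y/2)


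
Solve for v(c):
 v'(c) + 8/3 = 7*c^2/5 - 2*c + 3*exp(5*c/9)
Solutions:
 v(c) = C1 + 7*c^3/15 - c^2 - 8*c/3 + 27*exp(5*c/9)/5


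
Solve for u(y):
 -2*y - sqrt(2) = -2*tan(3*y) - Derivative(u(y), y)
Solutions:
 u(y) = C1 + y^2 + sqrt(2)*y + 2*log(cos(3*y))/3


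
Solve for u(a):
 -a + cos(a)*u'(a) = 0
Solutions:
 u(a) = C1 + Integral(a/cos(a), a)


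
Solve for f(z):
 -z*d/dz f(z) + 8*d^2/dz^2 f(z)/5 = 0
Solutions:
 f(z) = C1 + C2*erfi(sqrt(5)*z/4)


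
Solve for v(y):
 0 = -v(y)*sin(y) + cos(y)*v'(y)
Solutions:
 v(y) = C1/cos(y)


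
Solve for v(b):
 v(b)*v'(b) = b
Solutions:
 v(b) = -sqrt(C1 + b^2)
 v(b) = sqrt(C1 + b^2)


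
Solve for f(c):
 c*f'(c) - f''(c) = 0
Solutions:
 f(c) = C1 + C2*erfi(sqrt(2)*c/2)


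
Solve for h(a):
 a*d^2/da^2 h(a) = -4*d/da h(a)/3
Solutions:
 h(a) = C1 + C2/a^(1/3)


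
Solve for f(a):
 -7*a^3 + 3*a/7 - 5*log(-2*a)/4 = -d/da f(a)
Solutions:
 f(a) = C1 + 7*a^4/4 - 3*a^2/14 + 5*a*log(-a)/4 + 5*a*(-1 + log(2))/4


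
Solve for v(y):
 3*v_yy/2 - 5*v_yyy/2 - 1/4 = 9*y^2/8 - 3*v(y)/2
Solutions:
 v(y) = C1*exp(y*(-2^(2/3)*(5*sqrt(237) + 77)^(1/3) - 2*2^(1/3)/(5*sqrt(237) + 77)^(1/3) + 4)/20)*sin(2^(1/3)*sqrt(3)*y*(-2^(1/3)*(5*sqrt(237) + 77)^(1/3) + 2/(5*sqrt(237) + 77)^(1/3))/20) + C2*exp(y*(-2^(2/3)*(5*sqrt(237) + 77)^(1/3) - 2*2^(1/3)/(5*sqrt(237) + 77)^(1/3) + 4)/20)*cos(2^(1/3)*sqrt(3)*y*(-2^(1/3)*(5*sqrt(237) + 77)^(1/3) + 2/(5*sqrt(237) + 77)^(1/3))/20) + C3*exp(y*(2*2^(1/3)/(5*sqrt(237) + 77)^(1/3) + 2 + 2^(2/3)*(5*sqrt(237) + 77)^(1/3))/10) + 3*y^2/4 - 4/3


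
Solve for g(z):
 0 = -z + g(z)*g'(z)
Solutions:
 g(z) = -sqrt(C1 + z^2)
 g(z) = sqrt(C1 + z^2)


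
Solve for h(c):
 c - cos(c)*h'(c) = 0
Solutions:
 h(c) = C1 + Integral(c/cos(c), c)


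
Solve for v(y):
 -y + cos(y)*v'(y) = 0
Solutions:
 v(y) = C1 + Integral(y/cos(y), y)


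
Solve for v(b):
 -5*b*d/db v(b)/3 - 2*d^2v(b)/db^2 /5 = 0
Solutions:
 v(b) = C1 + C2*erf(5*sqrt(3)*b/6)


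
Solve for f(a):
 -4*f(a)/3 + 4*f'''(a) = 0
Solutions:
 f(a) = C3*exp(3^(2/3)*a/3) + (C1*sin(3^(1/6)*a/2) + C2*cos(3^(1/6)*a/2))*exp(-3^(2/3)*a/6)


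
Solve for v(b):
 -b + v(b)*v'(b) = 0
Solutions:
 v(b) = -sqrt(C1 + b^2)
 v(b) = sqrt(C1 + b^2)


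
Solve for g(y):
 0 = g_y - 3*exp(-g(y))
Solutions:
 g(y) = log(C1 + 3*y)


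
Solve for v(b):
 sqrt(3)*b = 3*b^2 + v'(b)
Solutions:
 v(b) = C1 - b^3 + sqrt(3)*b^2/2


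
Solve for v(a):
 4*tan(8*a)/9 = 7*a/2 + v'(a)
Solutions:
 v(a) = C1 - 7*a^2/4 - log(cos(8*a))/18


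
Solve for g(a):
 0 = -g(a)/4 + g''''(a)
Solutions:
 g(a) = C1*exp(-sqrt(2)*a/2) + C2*exp(sqrt(2)*a/2) + C3*sin(sqrt(2)*a/2) + C4*cos(sqrt(2)*a/2)


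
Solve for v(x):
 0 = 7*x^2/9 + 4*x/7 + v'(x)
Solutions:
 v(x) = C1 - 7*x^3/27 - 2*x^2/7


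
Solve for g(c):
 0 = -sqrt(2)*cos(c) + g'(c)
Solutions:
 g(c) = C1 + sqrt(2)*sin(c)


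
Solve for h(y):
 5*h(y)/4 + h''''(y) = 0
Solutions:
 h(y) = (C1*sin(5^(1/4)*y/2) + C2*cos(5^(1/4)*y/2))*exp(-5^(1/4)*y/2) + (C3*sin(5^(1/4)*y/2) + C4*cos(5^(1/4)*y/2))*exp(5^(1/4)*y/2)


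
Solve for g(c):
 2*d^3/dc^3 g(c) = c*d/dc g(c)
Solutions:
 g(c) = C1 + Integral(C2*airyai(2^(2/3)*c/2) + C3*airybi(2^(2/3)*c/2), c)


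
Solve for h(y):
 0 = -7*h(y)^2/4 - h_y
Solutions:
 h(y) = 4/(C1 + 7*y)


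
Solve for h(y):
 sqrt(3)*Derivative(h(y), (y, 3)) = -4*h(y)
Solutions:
 h(y) = C3*exp(-2^(2/3)*3^(5/6)*y/3) + (C1*sin(2^(2/3)*3^(1/3)*y/2) + C2*cos(2^(2/3)*3^(1/3)*y/2))*exp(2^(2/3)*3^(5/6)*y/6)


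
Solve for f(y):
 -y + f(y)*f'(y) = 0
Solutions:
 f(y) = -sqrt(C1 + y^2)
 f(y) = sqrt(C1 + y^2)


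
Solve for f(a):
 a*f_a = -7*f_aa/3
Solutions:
 f(a) = C1 + C2*erf(sqrt(42)*a/14)


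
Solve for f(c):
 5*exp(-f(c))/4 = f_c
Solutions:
 f(c) = log(C1 + 5*c/4)


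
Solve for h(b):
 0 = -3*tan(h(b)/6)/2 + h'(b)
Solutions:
 h(b) = -6*asin(C1*exp(b/4)) + 6*pi
 h(b) = 6*asin(C1*exp(b/4))


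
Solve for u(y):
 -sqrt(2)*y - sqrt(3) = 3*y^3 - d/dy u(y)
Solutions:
 u(y) = C1 + 3*y^4/4 + sqrt(2)*y^2/2 + sqrt(3)*y


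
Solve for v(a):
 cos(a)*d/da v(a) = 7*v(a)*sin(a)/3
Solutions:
 v(a) = C1/cos(a)^(7/3)


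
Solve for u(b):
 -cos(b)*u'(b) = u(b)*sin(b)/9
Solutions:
 u(b) = C1*cos(b)^(1/9)


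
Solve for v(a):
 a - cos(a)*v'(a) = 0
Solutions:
 v(a) = C1 + Integral(a/cos(a), a)


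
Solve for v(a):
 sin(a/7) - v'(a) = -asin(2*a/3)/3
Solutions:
 v(a) = C1 + a*asin(2*a/3)/3 + sqrt(9 - 4*a^2)/6 - 7*cos(a/7)


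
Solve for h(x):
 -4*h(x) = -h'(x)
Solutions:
 h(x) = C1*exp(4*x)


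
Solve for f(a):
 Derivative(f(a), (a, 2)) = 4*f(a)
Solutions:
 f(a) = C1*exp(-2*a) + C2*exp(2*a)


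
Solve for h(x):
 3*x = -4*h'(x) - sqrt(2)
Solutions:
 h(x) = C1 - 3*x^2/8 - sqrt(2)*x/4


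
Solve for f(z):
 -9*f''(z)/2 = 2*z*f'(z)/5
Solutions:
 f(z) = C1 + C2*erf(sqrt(10)*z/15)


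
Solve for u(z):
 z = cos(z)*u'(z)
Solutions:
 u(z) = C1 + Integral(z/cos(z), z)


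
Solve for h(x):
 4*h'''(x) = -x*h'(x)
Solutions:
 h(x) = C1 + Integral(C2*airyai(-2^(1/3)*x/2) + C3*airybi(-2^(1/3)*x/2), x)


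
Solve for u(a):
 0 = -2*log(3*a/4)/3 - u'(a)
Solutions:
 u(a) = C1 - 2*a*log(a)/3 - 2*a*log(3)/3 + 2*a/3 + 4*a*log(2)/3


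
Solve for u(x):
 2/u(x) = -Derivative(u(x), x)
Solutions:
 u(x) = -sqrt(C1 - 4*x)
 u(x) = sqrt(C1 - 4*x)


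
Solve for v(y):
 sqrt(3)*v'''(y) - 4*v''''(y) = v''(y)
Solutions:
 v(y) = C1 + C2*y + (C3*sin(sqrt(13)*y/8) + C4*cos(sqrt(13)*y/8))*exp(sqrt(3)*y/8)


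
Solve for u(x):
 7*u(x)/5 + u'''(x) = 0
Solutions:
 u(x) = C3*exp(-5^(2/3)*7^(1/3)*x/5) + (C1*sin(sqrt(3)*5^(2/3)*7^(1/3)*x/10) + C2*cos(sqrt(3)*5^(2/3)*7^(1/3)*x/10))*exp(5^(2/3)*7^(1/3)*x/10)


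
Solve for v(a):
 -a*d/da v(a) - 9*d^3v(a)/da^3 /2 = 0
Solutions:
 v(a) = C1 + Integral(C2*airyai(-6^(1/3)*a/3) + C3*airybi(-6^(1/3)*a/3), a)


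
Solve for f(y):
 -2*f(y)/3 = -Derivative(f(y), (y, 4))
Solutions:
 f(y) = C1*exp(-2^(1/4)*3^(3/4)*y/3) + C2*exp(2^(1/4)*3^(3/4)*y/3) + C3*sin(2^(1/4)*3^(3/4)*y/3) + C4*cos(2^(1/4)*3^(3/4)*y/3)


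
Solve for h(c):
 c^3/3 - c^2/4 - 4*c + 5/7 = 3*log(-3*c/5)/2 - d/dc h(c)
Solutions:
 h(c) = C1 - c^4/12 + c^3/12 + 2*c^2 + 3*c*log(-c)/2 + c*(-2*log(5) - 31/14 + log(3) + log(15)/2)


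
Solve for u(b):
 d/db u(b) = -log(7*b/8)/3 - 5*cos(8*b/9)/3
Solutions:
 u(b) = C1 - b*log(b)/3 - b*log(7)/3 + b/3 + b*log(2) - 15*sin(8*b/9)/8


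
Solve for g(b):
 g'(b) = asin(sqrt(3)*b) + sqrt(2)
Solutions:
 g(b) = C1 + b*asin(sqrt(3)*b) + sqrt(2)*b + sqrt(3)*sqrt(1 - 3*b^2)/3


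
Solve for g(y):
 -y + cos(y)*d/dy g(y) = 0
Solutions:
 g(y) = C1 + Integral(y/cos(y), y)


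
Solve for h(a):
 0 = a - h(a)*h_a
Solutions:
 h(a) = -sqrt(C1 + a^2)
 h(a) = sqrt(C1 + a^2)


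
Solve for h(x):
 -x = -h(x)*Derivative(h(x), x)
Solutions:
 h(x) = -sqrt(C1 + x^2)
 h(x) = sqrt(C1 + x^2)


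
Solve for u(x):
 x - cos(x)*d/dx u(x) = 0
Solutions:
 u(x) = C1 + Integral(x/cos(x), x)


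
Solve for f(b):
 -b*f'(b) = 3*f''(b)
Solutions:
 f(b) = C1 + C2*erf(sqrt(6)*b/6)


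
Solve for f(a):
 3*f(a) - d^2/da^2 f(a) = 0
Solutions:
 f(a) = C1*exp(-sqrt(3)*a) + C2*exp(sqrt(3)*a)


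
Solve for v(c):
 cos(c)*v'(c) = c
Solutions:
 v(c) = C1 + Integral(c/cos(c), c)


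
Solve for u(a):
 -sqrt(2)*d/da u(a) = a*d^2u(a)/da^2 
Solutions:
 u(a) = C1 + C2*a^(1 - sqrt(2))


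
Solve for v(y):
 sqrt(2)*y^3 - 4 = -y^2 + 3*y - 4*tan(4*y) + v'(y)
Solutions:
 v(y) = C1 + sqrt(2)*y^4/4 + y^3/3 - 3*y^2/2 - 4*y - log(cos(4*y))


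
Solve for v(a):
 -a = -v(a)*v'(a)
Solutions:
 v(a) = -sqrt(C1 + a^2)
 v(a) = sqrt(C1 + a^2)


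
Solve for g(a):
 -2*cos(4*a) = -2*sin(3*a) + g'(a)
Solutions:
 g(a) = C1 - sin(4*a)/2 - 2*cos(3*a)/3


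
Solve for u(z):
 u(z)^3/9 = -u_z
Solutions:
 u(z) = -3*sqrt(2)*sqrt(-1/(C1 - z))/2
 u(z) = 3*sqrt(2)*sqrt(-1/(C1 - z))/2


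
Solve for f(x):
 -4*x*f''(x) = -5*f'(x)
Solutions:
 f(x) = C1 + C2*x^(9/4)


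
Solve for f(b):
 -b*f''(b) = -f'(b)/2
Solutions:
 f(b) = C1 + C2*b^(3/2)


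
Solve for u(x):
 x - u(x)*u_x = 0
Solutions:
 u(x) = -sqrt(C1 + x^2)
 u(x) = sqrt(C1 + x^2)


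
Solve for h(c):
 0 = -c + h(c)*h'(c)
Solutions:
 h(c) = -sqrt(C1 + c^2)
 h(c) = sqrt(C1 + c^2)


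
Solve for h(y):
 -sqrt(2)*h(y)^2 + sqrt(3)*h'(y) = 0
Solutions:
 h(y) = -3/(C1 + sqrt(6)*y)


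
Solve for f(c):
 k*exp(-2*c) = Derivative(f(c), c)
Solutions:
 f(c) = C1 - k*exp(-2*c)/2


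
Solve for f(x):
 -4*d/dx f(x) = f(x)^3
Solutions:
 f(x) = -sqrt(2)*sqrt(-1/(C1 - x))
 f(x) = sqrt(2)*sqrt(-1/(C1 - x))


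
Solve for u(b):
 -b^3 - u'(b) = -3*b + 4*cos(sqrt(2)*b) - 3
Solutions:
 u(b) = C1 - b^4/4 + 3*b^2/2 + 3*b - 2*sqrt(2)*sin(sqrt(2)*b)


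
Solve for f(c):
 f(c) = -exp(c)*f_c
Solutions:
 f(c) = C1*exp(exp(-c))


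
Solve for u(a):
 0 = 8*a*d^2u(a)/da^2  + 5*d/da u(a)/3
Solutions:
 u(a) = C1 + C2*a^(19/24)


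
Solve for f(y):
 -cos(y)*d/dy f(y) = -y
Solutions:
 f(y) = C1 + Integral(y/cos(y), y)


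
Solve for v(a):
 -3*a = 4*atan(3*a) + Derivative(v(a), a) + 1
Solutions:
 v(a) = C1 - 3*a^2/2 - 4*a*atan(3*a) - a + 2*log(9*a^2 + 1)/3


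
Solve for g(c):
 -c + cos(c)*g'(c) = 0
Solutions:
 g(c) = C1 + Integral(c/cos(c), c)


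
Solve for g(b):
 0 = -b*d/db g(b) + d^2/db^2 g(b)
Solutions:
 g(b) = C1 + C2*erfi(sqrt(2)*b/2)


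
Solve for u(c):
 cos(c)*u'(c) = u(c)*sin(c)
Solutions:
 u(c) = C1/cos(c)


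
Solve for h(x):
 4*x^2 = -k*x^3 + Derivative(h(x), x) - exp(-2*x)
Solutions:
 h(x) = C1 + k*x^4/4 + 4*x^3/3 - exp(-2*x)/2


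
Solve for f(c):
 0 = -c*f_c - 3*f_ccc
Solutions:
 f(c) = C1 + Integral(C2*airyai(-3^(2/3)*c/3) + C3*airybi(-3^(2/3)*c/3), c)


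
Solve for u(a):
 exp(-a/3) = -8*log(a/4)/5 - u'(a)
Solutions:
 u(a) = C1 - 8*a*log(a)/5 + 8*a*(1 + 2*log(2))/5 + 3*exp(-a/3)


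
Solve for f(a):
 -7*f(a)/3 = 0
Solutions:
 f(a) = 0


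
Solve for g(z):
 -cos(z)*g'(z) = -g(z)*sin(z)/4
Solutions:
 g(z) = C1/cos(z)^(1/4)


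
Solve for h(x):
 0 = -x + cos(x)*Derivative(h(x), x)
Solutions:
 h(x) = C1 + Integral(x/cos(x), x)


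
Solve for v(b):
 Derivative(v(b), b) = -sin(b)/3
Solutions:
 v(b) = C1 + cos(b)/3


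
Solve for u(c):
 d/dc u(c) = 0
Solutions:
 u(c) = C1


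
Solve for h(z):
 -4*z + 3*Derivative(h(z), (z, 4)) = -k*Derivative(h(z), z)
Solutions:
 h(z) = C1 + C2*exp(3^(2/3)*z*(-k)^(1/3)/3) + C3*exp(z*(-k)^(1/3)*(-3^(2/3) + 3*3^(1/6)*I)/6) + C4*exp(-z*(-k)^(1/3)*(3^(2/3) + 3*3^(1/6)*I)/6) + 2*z^2/k


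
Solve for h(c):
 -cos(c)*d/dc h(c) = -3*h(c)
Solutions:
 h(c) = C1*(sin(c) + 1)^(3/2)/(sin(c) - 1)^(3/2)


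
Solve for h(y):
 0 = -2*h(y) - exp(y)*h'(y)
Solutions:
 h(y) = C1*exp(2*exp(-y))


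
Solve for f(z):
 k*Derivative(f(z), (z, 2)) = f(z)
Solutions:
 f(z) = C1*exp(-z*sqrt(1/k)) + C2*exp(z*sqrt(1/k))


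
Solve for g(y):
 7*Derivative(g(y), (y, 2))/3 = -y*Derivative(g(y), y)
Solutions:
 g(y) = C1 + C2*erf(sqrt(42)*y/14)


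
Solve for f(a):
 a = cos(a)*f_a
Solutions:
 f(a) = C1 + Integral(a/cos(a), a)


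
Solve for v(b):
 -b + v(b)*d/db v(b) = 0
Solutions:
 v(b) = -sqrt(C1 + b^2)
 v(b) = sqrt(C1 + b^2)


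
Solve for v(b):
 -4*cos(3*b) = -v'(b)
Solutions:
 v(b) = C1 + 4*sin(3*b)/3


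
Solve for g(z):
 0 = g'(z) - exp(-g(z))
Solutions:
 g(z) = log(C1 + z)


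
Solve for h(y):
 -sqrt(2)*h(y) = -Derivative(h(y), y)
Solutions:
 h(y) = C1*exp(sqrt(2)*y)


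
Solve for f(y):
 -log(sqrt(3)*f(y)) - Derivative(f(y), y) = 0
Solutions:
 2*Integral(1/(2*log(_y) + log(3)), (_y, f(y))) = C1 - y


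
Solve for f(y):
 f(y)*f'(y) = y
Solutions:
 f(y) = -sqrt(C1 + y^2)
 f(y) = sqrt(C1 + y^2)


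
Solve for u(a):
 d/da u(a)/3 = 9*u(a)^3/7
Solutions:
 u(a) = -sqrt(14)*sqrt(-1/(C1 + 27*a))/2
 u(a) = sqrt(14)*sqrt(-1/(C1 + 27*a))/2


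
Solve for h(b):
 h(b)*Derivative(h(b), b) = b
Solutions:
 h(b) = -sqrt(C1 + b^2)
 h(b) = sqrt(C1 + b^2)


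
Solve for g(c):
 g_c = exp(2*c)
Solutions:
 g(c) = C1 + exp(2*c)/2


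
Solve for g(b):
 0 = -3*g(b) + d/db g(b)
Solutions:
 g(b) = C1*exp(3*b)


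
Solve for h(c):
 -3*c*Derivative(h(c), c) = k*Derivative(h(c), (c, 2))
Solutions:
 h(c) = C1 + C2*sqrt(k)*erf(sqrt(6)*c*sqrt(1/k)/2)


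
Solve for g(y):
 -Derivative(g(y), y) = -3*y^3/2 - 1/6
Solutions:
 g(y) = C1 + 3*y^4/8 + y/6


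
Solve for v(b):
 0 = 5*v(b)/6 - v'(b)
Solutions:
 v(b) = C1*exp(5*b/6)


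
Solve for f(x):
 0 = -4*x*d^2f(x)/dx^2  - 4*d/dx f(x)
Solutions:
 f(x) = C1 + C2*log(x)


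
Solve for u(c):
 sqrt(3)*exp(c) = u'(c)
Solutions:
 u(c) = C1 + sqrt(3)*exp(c)


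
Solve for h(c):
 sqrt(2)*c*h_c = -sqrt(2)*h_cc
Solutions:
 h(c) = C1 + C2*erf(sqrt(2)*c/2)


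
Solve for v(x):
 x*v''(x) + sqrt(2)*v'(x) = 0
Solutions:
 v(x) = C1 + C2*x^(1 - sqrt(2))


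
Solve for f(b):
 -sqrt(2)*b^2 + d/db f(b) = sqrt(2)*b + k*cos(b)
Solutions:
 f(b) = C1 + sqrt(2)*b^3/3 + sqrt(2)*b^2/2 + k*sin(b)


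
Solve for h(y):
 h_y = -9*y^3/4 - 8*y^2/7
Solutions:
 h(y) = C1 - 9*y^4/16 - 8*y^3/21


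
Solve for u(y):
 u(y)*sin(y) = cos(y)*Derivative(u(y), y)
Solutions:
 u(y) = C1/cos(y)


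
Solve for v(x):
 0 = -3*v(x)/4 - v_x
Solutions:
 v(x) = C1*exp(-3*x/4)


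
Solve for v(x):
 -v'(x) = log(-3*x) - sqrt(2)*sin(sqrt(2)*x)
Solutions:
 v(x) = C1 - x*log(-x) - x*log(3) + x - cos(sqrt(2)*x)


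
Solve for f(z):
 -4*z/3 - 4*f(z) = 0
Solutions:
 f(z) = -z/3


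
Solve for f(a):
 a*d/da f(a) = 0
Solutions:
 f(a) = C1


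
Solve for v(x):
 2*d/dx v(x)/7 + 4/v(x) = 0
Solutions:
 v(x) = -sqrt(C1 - 28*x)
 v(x) = sqrt(C1 - 28*x)


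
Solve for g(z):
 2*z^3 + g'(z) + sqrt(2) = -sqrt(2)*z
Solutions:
 g(z) = C1 - z^4/2 - sqrt(2)*z^2/2 - sqrt(2)*z


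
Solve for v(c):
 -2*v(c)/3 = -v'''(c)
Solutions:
 v(c) = C3*exp(2^(1/3)*3^(2/3)*c/3) + (C1*sin(2^(1/3)*3^(1/6)*c/2) + C2*cos(2^(1/3)*3^(1/6)*c/2))*exp(-2^(1/3)*3^(2/3)*c/6)


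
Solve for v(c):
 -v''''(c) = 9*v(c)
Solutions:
 v(c) = (C1*sin(sqrt(6)*c/2) + C2*cos(sqrt(6)*c/2))*exp(-sqrt(6)*c/2) + (C3*sin(sqrt(6)*c/2) + C4*cos(sqrt(6)*c/2))*exp(sqrt(6)*c/2)


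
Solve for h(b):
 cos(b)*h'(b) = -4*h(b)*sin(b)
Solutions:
 h(b) = C1*cos(b)^4


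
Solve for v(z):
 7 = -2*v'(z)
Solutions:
 v(z) = C1 - 7*z/2


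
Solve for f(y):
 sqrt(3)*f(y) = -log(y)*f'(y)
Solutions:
 f(y) = C1*exp(-sqrt(3)*li(y))


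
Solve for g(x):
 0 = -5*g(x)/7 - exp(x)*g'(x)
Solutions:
 g(x) = C1*exp(5*exp(-x)/7)


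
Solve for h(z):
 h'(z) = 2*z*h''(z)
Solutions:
 h(z) = C1 + C2*z^(3/2)


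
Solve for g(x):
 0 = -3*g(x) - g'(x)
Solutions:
 g(x) = C1*exp(-3*x)


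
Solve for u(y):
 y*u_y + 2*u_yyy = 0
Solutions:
 u(y) = C1 + Integral(C2*airyai(-2^(2/3)*y/2) + C3*airybi(-2^(2/3)*y/2), y)


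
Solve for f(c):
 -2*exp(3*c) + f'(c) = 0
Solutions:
 f(c) = C1 + 2*exp(3*c)/3


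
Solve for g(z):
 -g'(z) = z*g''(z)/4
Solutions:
 g(z) = C1 + C2/z^3


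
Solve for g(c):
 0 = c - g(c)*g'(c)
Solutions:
 g(c) = -sqrt(C1 + c^2)
 g(c) = sqrt(C1 + c^2)


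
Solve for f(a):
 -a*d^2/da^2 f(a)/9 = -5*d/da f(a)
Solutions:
 f(a) = C1 + C2*a^46


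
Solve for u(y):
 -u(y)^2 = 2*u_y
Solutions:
 u(y) = 2/(C1 + y)


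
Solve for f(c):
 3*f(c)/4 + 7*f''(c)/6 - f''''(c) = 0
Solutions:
 f(c) = C1*exp(-sqrt(3)*c*sqrt(7 + sqrt(157))/6) + C2*exp(sqrt(3)*c*sqrt(7 + sqrt(157))/6) + C3*sin(sqrt(3)*c*sqrt(-7 + sqrt(157))/6) + C4*cos(sqrt(3)*c*sqrt(-7 + sqrt(157))/6)


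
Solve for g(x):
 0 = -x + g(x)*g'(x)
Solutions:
 g(x) = -sqrt(C1 + x^2)
 g(x) = sqrt(C1 + x^2)


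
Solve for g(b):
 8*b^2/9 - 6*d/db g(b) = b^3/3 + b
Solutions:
 g(b) = C1 - b^4/72 + 4*b^3/81 - b^2/12


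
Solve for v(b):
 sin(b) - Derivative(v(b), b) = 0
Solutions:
 v(b) = C1 - cos(b)


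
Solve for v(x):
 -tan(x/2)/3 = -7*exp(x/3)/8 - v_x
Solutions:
 v(x) = C1 - 21*exp(x/3)/8 - 2*log(cos(x/2))/3


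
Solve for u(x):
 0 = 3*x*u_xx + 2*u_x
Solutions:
 u(x) = C1 + C2*x^(1/3)


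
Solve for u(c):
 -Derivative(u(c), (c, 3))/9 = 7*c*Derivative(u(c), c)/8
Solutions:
 u(c) = C1 + Integral(C2*airyai(-63^(1/3)*c/2) + C3*airybi(-63^(1/3)*c/2), c)


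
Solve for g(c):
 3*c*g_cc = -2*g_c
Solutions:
 g(c) = C1 + C2*c^(1/3)


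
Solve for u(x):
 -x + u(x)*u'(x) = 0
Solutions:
 u(x) = -sqrt(C1 + x^2)
 u(x) = sqrt(C1 + x^2)


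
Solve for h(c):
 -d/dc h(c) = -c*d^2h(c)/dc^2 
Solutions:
 h(c) = C1 + C2*c^2


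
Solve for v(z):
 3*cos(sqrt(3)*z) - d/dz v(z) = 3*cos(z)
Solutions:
 v(z) = C1 - 3*sin(z) + sqrt(3)*sin(sqrt(3)*z)


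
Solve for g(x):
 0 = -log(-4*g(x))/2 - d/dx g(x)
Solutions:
 2*Integral(1/(log(-_y) + 2*log(2)), (_y, g(x))) = C1 - x


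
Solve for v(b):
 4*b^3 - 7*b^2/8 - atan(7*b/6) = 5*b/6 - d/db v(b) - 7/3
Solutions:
 v(b) = C1 - b^4 + 7*b^3/24 + 5*b^2/12 + b*atan(7*b/6) - 7*b/3 - 3*log(49*b^2 + 36)/7


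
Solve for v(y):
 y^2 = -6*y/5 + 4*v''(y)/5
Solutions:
 v(y) = C1 + C2*y + 5*y^4/48 + y^3/4


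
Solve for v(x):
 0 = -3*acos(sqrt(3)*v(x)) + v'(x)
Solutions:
 Integral(1/acos(sqrt(3)*_y), (_y, v(x))) = C1 + 3*x


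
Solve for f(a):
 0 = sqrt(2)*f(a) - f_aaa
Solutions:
 f(a) = C3*exp(2^(1/6)*a) + (C1*sin(2^(1/6)*sqrt(3)*a/2) + C2*cos(2^(1/6)*sqrt(3)*a/2))*exp(-2^(1/6)*a/2)


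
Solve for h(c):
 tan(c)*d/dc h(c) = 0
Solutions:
 h(c) = C1


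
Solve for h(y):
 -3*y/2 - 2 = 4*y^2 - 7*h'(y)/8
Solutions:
 h(y) = C1 + 32*y^3/21 + 6*y^2/7 + 16*y/7


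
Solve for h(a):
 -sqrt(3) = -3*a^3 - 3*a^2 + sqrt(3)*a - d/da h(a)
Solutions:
 h(a) = C1 - 3*a^4/4 - a^3 + sqrt(3)*a^2/2 + sqrt(3)*a


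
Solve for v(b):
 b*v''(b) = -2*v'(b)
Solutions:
 v(b) = C1 + C2/b


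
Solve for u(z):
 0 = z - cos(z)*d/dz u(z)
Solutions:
 u(z) = C1 + Integral(z/cos(z), z)


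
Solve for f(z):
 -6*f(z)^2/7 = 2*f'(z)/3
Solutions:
 f(z) = 7/(C1 + 9*z)


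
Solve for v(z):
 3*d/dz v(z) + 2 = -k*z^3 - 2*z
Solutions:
 v(z) = C1 - k*z^4/12 - z^2/3 - 2*z/3


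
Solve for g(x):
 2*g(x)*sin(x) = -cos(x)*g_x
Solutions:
 g(x) = C1*cos(x)^2


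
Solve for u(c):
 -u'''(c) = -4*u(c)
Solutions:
 u(c) = C3*exp(2^(2/3)*c) + (C1*sin(2^(2/3)*sqrt(3)*c/2) + C2*cos(2^(2/3)*sqrt(3)*c/2))*exp(-2^(2/3)*c/2)


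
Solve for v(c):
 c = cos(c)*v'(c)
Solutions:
 v(c) = C1 + Integral(c/cos(c), c)


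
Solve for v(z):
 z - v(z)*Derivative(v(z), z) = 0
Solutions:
 v(z) = -sqrt(C1 + z^2)
 v(z) = sqrt(C1 + z^2)


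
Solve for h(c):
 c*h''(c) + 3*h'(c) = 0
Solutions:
 h(c) = C1 + C2/c^2


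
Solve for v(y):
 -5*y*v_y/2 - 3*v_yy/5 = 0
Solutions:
 v(y) = C1 + C2*erf(5*sqrt(3)*y/6)


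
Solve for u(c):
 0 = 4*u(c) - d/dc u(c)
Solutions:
 u(c) = C1*exp(4*c)


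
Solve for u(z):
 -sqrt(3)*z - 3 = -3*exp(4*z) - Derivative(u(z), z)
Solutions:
 u(z) = C1 + sqrt(3)*z^2/2 + 3*z - 3*exp(4*z)/4


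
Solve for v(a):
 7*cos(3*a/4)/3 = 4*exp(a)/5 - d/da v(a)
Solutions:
 v(a) = C1 + 4*exp(a)/5 - 28*sin(3*a/4)/9


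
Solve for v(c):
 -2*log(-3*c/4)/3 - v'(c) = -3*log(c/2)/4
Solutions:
 v(c) = C1 + c*log(c)/12 + c*(-8*log(3) - 1 + 7*log(2) - 8*I*pi)/12


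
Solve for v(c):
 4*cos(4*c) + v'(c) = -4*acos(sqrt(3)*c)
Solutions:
 v(c) = C1 - 4*c*acos(sqrt(3)*c) + 4*sqrt(3)*sqrt(1 - 3*c^2)/3 - sin(4*c)


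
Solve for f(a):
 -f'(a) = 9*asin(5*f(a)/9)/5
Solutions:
 Integral(1/asin(5*_y/9), (_y, f(a))) = C1 - 9*a/5


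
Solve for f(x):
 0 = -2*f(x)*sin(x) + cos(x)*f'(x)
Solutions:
 f(x) = C1/cos(x)^2


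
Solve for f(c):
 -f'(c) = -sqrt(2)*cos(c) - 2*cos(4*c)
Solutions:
 f(c) = C1 + sqrt(2)*sin(c) + sin(4*c)/2


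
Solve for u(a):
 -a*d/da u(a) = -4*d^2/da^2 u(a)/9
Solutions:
 u(a) = C1 + C2*erfi(3*sqrt(2)*a/4)


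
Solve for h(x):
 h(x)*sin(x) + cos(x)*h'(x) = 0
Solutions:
 h(x) = C1*cos(x)


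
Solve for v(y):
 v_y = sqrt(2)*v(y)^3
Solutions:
 v(y) = -sqrt(2)*sqrt(-1/(C1 + sqrt(2)*y))/2
 v(y) = sqrt(2)*sqrt(-1/(C1 + sqrt(2)*y))/2


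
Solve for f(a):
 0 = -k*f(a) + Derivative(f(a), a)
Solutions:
 f(a) = C1*exp(a*k)


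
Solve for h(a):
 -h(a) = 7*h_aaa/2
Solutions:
 h(a) = C3*exp(-2^(1/3)*7^(2/3)*a/7) + (C1*sin(2^(1/3)*sqrt(3)*7^(2/3)*a/14) + C2*cos(2^(1/3)*sqrt(3)*7^(2/3)*a/14))*exp(2^(1/3)*7^(2/3)*a/14)


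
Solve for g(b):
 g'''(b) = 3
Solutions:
 g(b) = C1 + C2*b + C3*b^2 + b^3/2


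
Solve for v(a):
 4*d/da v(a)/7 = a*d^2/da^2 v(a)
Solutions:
 v(a) = C1 + C2*a^(11/7)


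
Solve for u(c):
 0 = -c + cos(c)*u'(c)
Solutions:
 u(c) = C1 + Integral(c/cos(c), c)


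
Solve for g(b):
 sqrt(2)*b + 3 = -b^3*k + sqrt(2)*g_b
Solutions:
 g(b) = C1 + sqrt(2)*b^4*k/8 + b^2/2 + 3*sqrt(2)*b/2


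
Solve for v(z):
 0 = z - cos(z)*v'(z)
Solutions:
 v(z) = C1 + Integral(z/cos(z), z)


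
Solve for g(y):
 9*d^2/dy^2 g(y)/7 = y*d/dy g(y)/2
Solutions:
 g(y) = C1 + C2*erfi(sqrt(7)*y/6)


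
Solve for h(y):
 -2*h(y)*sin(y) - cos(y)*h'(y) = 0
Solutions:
 h(y) = C1*cos(y)^2


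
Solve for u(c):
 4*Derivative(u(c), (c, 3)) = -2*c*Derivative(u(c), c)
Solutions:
 u(c) = C1 + Integral(C2*airyai(-2^(2/3)*c/2) + C3*airybi(-2^(2/3)*c/2), c)


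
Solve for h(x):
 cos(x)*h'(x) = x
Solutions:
 h(x) = C1 + Integral(x/cos(x), x)


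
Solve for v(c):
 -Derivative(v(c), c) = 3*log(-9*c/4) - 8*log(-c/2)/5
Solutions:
 v(c) = C1 - 7*c*log(-c)/5 + c*(-6*log(3) + 7/5 + 22*log(2)/5)


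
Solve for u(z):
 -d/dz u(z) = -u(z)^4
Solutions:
 u(z) = (-1/(C1 + 3*z))^(1/3)
 u(z) = (-1/(C1 + z))^(1/3)*(-3^(2/3) - 3*3^(1/6)*I)/6
 u(z) = (-1/(C1 + z))^(1/3)*(-3^(2/3) + 3*3^(1/6)*I)/6


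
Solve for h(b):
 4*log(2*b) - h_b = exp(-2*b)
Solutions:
 h(b) = C1 + 4*b*log(b) + 4*b*(-1 + log(2)) + exp(-2*b)/2


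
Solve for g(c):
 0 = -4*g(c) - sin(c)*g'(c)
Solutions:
 g(c) = C1*(cos(c)^2 + 2*cos(c) + 1)/(cos(c)^2 - 2*cos(c) + 1)


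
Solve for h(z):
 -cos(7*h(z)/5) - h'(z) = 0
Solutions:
 z - 5*log(sin(7*h(z)/5) - 1)/14 + 5*log(sin(7*h(z)/5) + 1)/14 = C1


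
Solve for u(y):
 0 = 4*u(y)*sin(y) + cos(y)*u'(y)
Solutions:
 u(y) = C1*cos(y)^4


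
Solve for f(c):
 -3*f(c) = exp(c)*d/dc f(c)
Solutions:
 f(c) = C1*exp(3*exp(-c))


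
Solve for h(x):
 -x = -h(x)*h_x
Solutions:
 h(x) = -sqrt(C1 + x^2)
 h(x) = sqrt(C1 + x^2)


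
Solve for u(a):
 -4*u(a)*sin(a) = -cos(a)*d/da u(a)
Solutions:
 u(a) = C1/cos(a)^4


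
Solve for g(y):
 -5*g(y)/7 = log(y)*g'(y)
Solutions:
 g(y) = C1*exp(-5*li(y)/7)


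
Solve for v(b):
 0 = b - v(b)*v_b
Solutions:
 v(b) = -sqrt(C1 + b^2)
 v(b) = sqrt(C1 + b^2)


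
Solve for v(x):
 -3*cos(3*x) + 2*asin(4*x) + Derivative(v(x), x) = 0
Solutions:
 v(x) = C1 - 2*x*asin(4*x) - sqrt(1 - 16*x^2)/2 + sin(3*x)


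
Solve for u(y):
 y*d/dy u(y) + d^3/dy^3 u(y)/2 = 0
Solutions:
 u(y) = C1 + Integral(C2*airyai(-2^(1/3)*y) + C3*airybi(-2^(1/3)*y), y)


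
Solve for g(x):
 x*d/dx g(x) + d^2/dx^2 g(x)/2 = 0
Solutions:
 g(x) = C1 + C2*erf(x)


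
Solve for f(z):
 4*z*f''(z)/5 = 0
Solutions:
 f(z) = C1 + C2*z


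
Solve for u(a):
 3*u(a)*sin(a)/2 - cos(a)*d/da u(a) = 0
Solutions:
 u(a) = C1/cos(a)^(3/2)


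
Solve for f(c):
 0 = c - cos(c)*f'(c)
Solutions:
 f(c) = C1 + Integral(c/cos(c), c)


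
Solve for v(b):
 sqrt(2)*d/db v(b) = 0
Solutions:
 v(b) = C1


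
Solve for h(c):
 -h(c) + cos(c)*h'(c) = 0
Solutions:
 h(c) = C1*sqrt(sin(c) + 1)/sqrt(sin(c) - 1)


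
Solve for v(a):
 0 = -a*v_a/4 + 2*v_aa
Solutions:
 v(a) = C1 + C2*erfi(a/4)


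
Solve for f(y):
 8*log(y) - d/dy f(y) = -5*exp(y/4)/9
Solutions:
 f(y) = C1 + 8*y*log(y) - 8*y + 20*exp(y/4)/9


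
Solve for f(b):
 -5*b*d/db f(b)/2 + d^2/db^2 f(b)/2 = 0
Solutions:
 f(b) = C1 + C2*erfi(sqrt(10)*b/2)


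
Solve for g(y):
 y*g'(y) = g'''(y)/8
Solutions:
 g(y) = C1 + Integral(C2*airyai(2*y) + C3*airybi(2*y), y)


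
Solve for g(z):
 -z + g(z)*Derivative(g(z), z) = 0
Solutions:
 g(z) = -sqrt(C1 + z^2)
 g(z) = sqrt(C1 + z^2)


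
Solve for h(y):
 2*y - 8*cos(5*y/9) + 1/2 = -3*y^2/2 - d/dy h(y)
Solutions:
 h(y) = C1 - y^3/2 - y^2 - y/2 + 72*sin(5*y/9)/5


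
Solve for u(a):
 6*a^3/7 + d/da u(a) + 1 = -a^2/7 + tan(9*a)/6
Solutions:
 u(a) = C1 - 3*a^4/14 - a^3/21 - a - log(cos(9*a))/54


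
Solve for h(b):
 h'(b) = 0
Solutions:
 h(b) = C1


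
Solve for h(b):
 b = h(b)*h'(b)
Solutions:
 h(b) = -sqrt(C1 + b^2)
 h(b) = sqrt(C1 + b^2)


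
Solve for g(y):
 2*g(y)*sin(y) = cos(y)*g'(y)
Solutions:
 g(y) = C1/cos(y)^2


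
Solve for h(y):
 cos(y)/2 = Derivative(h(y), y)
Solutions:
 h(y) = C1 + sin(y)/2


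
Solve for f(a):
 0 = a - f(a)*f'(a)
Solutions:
 f(a) = -sqrt(C1 + a^2)
 f(a) = sqrt(C1 + a^2)


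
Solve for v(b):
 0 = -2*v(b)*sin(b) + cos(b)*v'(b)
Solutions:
 v(b) = C1/cos(b)^2


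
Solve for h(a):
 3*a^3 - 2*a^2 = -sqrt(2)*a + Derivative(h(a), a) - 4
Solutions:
 h(a) = C1 + 3*a^4/4 - 2*a^3/3 + sqrt(2)*a^2/2 + 4*a


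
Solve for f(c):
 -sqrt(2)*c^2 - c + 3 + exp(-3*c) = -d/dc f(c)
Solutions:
 f(c) = C1 + sqrt(2)*c^3/3 + c^2/2 - 3*c + exp(-3*c)/3


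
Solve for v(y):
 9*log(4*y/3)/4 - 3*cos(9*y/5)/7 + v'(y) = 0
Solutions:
 v(y) = C1 - 9*y*log(y)/4 - 9*y*log(2)/2 + 9*y/4 + 9*y*log(3)/4 + 5*sin(9*y/5)/21


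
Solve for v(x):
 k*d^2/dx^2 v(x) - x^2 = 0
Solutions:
 v(x) = C1 + C2*x + x^4/(12*k)


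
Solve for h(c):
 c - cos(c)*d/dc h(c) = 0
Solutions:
 h(c) = C1 + Integral(c/cos(c), c)


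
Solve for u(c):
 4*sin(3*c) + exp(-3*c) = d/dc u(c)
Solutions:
 u(c) = C1 - 4*cos(3*c)/3 - exp(-3*c)/3


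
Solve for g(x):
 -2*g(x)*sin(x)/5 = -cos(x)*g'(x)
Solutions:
 g(x) = C1/cos(x)^(2/5)


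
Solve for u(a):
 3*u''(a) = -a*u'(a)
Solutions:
 u(a) = C1 + C2*erf(sqrt(6)*a/6)


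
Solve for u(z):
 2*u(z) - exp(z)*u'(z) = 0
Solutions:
 u(z) = C1*exp(-2*exp(-z))


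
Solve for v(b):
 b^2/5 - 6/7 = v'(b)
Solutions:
 v(b) = C1 + b^3/15 - 6*b/7


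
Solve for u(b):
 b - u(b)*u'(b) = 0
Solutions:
 u(b) = -sqrt(C1 + b^2)
 u(b) = sqrt(C1 + b^2)


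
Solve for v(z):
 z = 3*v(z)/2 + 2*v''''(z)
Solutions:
 v(z) = 2*z/3 + (C1*sin(3^(1/4)*z/2) + C2*cos(3^(1/4)*z/2))*exp(-3^(1/4)*z/2) + (C3*sin(3^(1/4)*z/2) + C4*cos(3^(1/4)*z/2))*exp(3^(1/4)*z/2)
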